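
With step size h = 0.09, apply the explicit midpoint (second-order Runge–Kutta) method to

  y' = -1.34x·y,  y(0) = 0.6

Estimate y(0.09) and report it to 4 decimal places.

0.5967

Midpoint: k1 = f(x_n, y_n); k2 = f(x_n + h/2, y_n + (h/2)·k1); y_{n+1} = y_n + h·k2.
x=0.000000, y=0.600000:
  k1 = f(0.000000, 0.600000) = 0.000000
  k2 = f(0.045000, 0.600000) = -0.036180
  y ← 0.600000 + 0.09·(-0.036180) = 0.596744
y(0.09) ≈ 0.5967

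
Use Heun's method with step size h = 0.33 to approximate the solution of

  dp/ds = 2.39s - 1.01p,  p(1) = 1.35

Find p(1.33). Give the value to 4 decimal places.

Heun: k1 = f(s_n, p_n); k2 = f(s_n + h, p_n + h·k1); p_{n+1} = p_n + (h/2)·(k1 + k2).
s=1.000000, p=1.350000:
  k1 = f(1.000000, 1.350000) = 1.026500
  k2 = f(1.330000, 1.688745) = 1.473068
  p ← 1.350000 + (0.33/2)·(1.026500 + 1.473068) = 1.762429
p(1.33) ≈ 1.7624

1.7624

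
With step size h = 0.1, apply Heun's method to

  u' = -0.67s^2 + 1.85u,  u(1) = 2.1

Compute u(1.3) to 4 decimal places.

3.3025

Heun: k1 = f(s_n, u_n); k2 = f(s_n + h, u_n + h·k1); u_{n+1} = u_n + (h/2)·(k1 + k2).
s=1.000000, u=2.100000:
  k1 = f(1.000000, 2.100000) = 3.215000
  k2 = f(1.100000, 2.421500) = 3.669075
  u ← 2.100000 + (0.1/2)·(3.215000 + 3.669075) = 2.444204
s=1.100000, u=2.444204:
  k1 = f(1.100000, 2.444204) = 3.711077
  k2 = f(1.200000, 2.815311) = 4.243526
  u ← 2.444204 + (0.1/2)·(3.711077 + 4.243526) = 2.841934
s=1.200000, u=2.841934:
  k1 = f(1.200000, 2.841934) = 4.292778
  k2 = f(1.300000, 3.271212) = 4.919442
  u ← 2.841934 + (0.1/2)·(4.292778 + 4.919442) = 3.302545
u(1.3) ≈ 3.3025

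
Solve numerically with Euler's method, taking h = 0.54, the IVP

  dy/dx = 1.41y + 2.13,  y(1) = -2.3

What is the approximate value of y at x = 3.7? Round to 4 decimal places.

Euler: y_{n+1} = y_n + h·f(x_n, y_n).
x=1.000000, y=-2.300000: f=-1.113000 → y ← -2.300000 + 0.54·(-1.113000) = -2.901020
x=1.540000, y=-2.901020: f=-1.960438 → y ← -2.901020 + 0.54·(-1.960438) = -3.959657
x=2.080000, y=-3.959657: f=-3.453116 → y ← -3.959657 + 0.54·(-3.453116) = -5.824339
x=2.620000, y=-5.824339: f=-6.082318 → y ← -5.824339 + 0.54·(-6.082318) = -9.108791
x=3.160000, y=-9.108791: f=-10.713395 → y ← -9.108791 + 0.54·(-10.713395) = -14.894025
y(3.7) ≈ -14.8940

-14.8940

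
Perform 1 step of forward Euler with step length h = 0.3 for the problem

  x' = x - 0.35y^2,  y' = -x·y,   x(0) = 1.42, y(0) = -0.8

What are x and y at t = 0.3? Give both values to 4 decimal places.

1.7788, -0.4592

Euler on (x,y): x_{n+1} = x_n + h·x', y_{n+1} = y_n + h·y'.
0.000000: (1.420000, -0.800000); f=(1.196000, 1.136000) → (1.778800, -0.459200)
(x(0.3), y(0.3)) ≈ (1.7788, -0.4592)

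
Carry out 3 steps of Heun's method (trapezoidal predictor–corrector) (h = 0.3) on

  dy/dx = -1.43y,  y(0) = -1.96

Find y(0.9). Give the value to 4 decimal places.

-0.5713

Heun: k1 = f(x_n, y_n); k2 = f(x_n + h, y_n + h·k1); y_{n+1} = y_n + (h/2)·(k1 + k2).
x=0.000000, y=-1.960000:
  k1 = f(0.000000, -1.960000) = 2.802800
  k2 = f(0.300000, -1.119160) = 1.600399
  y ← -1.960000 + (0.3/2)·(2.802800 + 1.600399) = -1.299520
x=0.300000, y=-1.299520:
  k1 = f(0.300000, -1.299520) = 1.858314
  k2 = f(0.600000, -0.742026) = 1.061097
  y ← -1.299520 + (0.3/2)·(1.858314 + 1.061097) = -0.861609
x=0.600000, y=-0.861609:
  k1 = f(0.600000, -0.861609) = 1.232100
  k2 = f(0.900000, -0.491978) = 0.703529
  y ← -0.861609 + (0.3/2)·(1.232100 + 0.703529) = -0.571264
y(0.9) ≈ -0.5713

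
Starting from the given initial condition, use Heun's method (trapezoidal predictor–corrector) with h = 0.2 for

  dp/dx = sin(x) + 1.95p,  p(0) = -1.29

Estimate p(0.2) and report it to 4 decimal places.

Heun: k1 = f(x_n, p_n); k2 = f(x_n + h, p_n + h·k1); p_{n+1} = p_n + (h/2)·(k1 + k2).
x=0.000000, p=-1.290000:
  k1 = f(0.000000, -1.290000) = -2.515500
  k2 = f(0.200000, -1.793100) = -3.297876
  p ← -1.290000 + (0.2/2)·(-2.515500 + (-3.297876)) = -1.871338
p(0.2) ≈ -1.8713

-1.8713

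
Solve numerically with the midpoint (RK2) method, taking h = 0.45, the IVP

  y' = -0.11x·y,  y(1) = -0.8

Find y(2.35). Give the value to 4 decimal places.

Midpoint: k1 = f(x_n, y_n); k2 = f(x_n + h/2, y_n + (h/2)·k1); y_{n+1} = y_n + h·k2.
x=1.000000, y=-0.800000:
  k1 = f(1.000000, -0.800000) = 0.088000
  k2 = f(1.225000, -0.780200) = 0.105132
  y ← -0.800000 + 0.45·0.105132 = -0.752691
x=1.450000, y=-0.752691:
  k1 = f(1.450000, -0.752691) = 0.120054
  k2 = f(1.675000, -0.725678) = 0.133706
  y ← -0.752691 + 0.45·0.133706 = -0.692523
x=1.900000, y=-0.692523:
  k1 = f(1.900000, -0.692523) = 0.144737
  k2 = f(2.125000, -0.659957) = 0.154265
  y ← -0.692523 + 0.45·0.154265 = -0.623104
y(2.35) ≈ -0.6231

-0.6231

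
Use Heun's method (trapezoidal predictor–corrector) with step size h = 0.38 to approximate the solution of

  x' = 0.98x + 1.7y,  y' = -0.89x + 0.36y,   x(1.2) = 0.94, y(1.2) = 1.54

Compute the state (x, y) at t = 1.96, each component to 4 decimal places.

4.3031, 0.1812

Heun on (x,y): k1 = f(t_n, state_n); k2 = f(t_n + h, state_n + h·k1); state_{n+1} = state_n + (h/2)·(k1 + k2).
1.200000: (0.940000, 1.540000)
  k1 = (3.539200, -0.282200)
  predictor → (2.284896, 1.432764)
  k2 = (4.674897, -1.517762)
  → (2.500678, 1.198007)
1.580000: (2.500678, 1.198007)
  k1 = (4.487277, -1.794321)
  predictor → (4.205844, 0.516165)
  k2 = (4.999207, -3.557381)
  → (4.303110, 0.181184)
(x(1.96), y(1.96)) ≈ (4.3031, 0.1812)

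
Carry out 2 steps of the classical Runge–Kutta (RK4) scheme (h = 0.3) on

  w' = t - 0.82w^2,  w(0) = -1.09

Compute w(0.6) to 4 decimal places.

RK4: k1 = f(t_n, w_n); k2 = f(t_n + h/2, w_n + (h/2)·k1); k3 = f(t_n + h/2, w_n + (h/2)·k2); k4 = f(t_n + h, w_n + h·k3); w_{n+1} = w_n + (h/6)·(k1 + 2k2 + 2k3 + k4).
t=0.000000, w=-1.090000:
  k1 = f(0.000000, -1.090000) = -0.974242
  k2 = f(0.150000, -1.236136) = -1.102987
  k3 = f(0.150000, -1.255448) = -1.142443
  k4 = f(0.300000, -1.432733) = -1.383233
  w ← -1.090000 + (0.3/6)·(k1 + 2k2 + 2k3 + k4) = -1.432417
t=0.300000, w=-1.432417:
  k1 = f(0.300000, -1.432417) = -1.382491
  k2 = f(0.450000, -1.639790) = -1.754908
  k3 = f(0.450000, -1.695653) = -1.907696
  k4 = f(0.600000, -2.004726) = -2.695518
  w ← -1.432417 + (0.3/6)·(k1 + 2k2 + 2k3 + k4) = -2.002578
w(0.6) ≈ -2.0026

-2.0026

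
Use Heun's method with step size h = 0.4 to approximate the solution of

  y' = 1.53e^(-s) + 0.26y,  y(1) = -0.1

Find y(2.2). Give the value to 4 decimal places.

Heun: k1 = f(s_n, y_n); k2 = f(s_n + h, y_n + h·k1); y_{n+1} = y_n + (h/2)·(k1 + k2).
s=1.000000, y=-0.100000:
  k1 = f(1.000000, -0.100000) = 0.536856
  k2 = f(1.400000, 0.114742) = 0.407126
  y ← -0.100000 + (0.4/2)·(0.536856 + 0.407126) = 0.088796
s=1.400000, y=0.088796:
  k1 = f(1.400000, 0.088796) = 0.400380
  k2 = f(1.800000, 0.248949) = 0.317634
  y ← 0.088796 + (0.4/2)·(0.400380 + 0.317634) = 0.232399
s=1.800000, y=0.232399:
  k1 = f(1.800000, 0.232399) = 0.313331
  k2 = f(2.200000, 0.357732) = 0.262539
  y ← 0.232399 + (0.4/2)·(0.313331 + 0.262539) = 0.347573
y(2.2) ≈ 0.3476

0.3476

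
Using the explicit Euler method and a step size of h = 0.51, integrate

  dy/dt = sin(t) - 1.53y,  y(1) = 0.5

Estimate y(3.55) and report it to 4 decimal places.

Euler: y_{n+1} = y_n + h·f(t_n, y_n).
t=1.000000, y=0.500000: f=0.076471 → y ← 0.500000 + 0.51·0.076471 = 0.539000
t=1.510000, y=0.539000: f=0.173482 → y ← 0.539000 + 0.51·0.173482 = 0.627476
t=2.020000, y=0.627476: f=-0.059245 → y ← 0.627476 + 0.51·(-0.059245) = 0.597261
t=2.530000, y=0.597261: f=-0.339637 → y ← 0.597261 + 0.51·(-0.339637) = 0.424046
t=3.040000, y=0.424046: f=-0.547372 → y ← 0.424046 + 0.51·(-0.547372) = 0.144886
y(3.55) ≈ 0.1449

0.1449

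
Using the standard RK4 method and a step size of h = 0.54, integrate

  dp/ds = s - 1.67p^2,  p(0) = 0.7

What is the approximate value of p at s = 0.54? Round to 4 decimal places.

0.5391

RK4: k1 = f(s_n, p_n); k2 = f(s_n + h/2, p_n + (h/2)·k1); k3 = f(s_n + h/2, p_n + (h/2)·k2); k4 = f(s_n + h, p_n + h·k3); p_{n+1} = p_n + (h/6)·(k1 + 2k2 + 2k3 + k4).
s=0.000000, p=0.700000:
  k1 = f(0.000000, 0.700000) = -0.818300
  k2 = f(0.270000, 0.479059) = -0.113261
  k3 = f(0.270000, 0.669420) = -0.478365
  k4 = f(0.540000, 0.441683) = 0.214210
  p ← 0.700000 + (0.54/6)·(k1 + 2k2 + 2k3 + k4) = 0.539139
p(0.54) ≈ 0.5391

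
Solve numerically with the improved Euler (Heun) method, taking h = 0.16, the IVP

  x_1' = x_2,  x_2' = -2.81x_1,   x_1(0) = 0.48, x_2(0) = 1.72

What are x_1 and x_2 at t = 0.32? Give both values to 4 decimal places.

Heun on (x_1,x_2): k1 = f(t_n, state_n); k2 = f(t_n + h, state_n + h·k1); state_{n+1} = state_n + (h/2)·(k1 + k2).
0.000000: (0.480000, 1.720000)
  k1 = (1.720000, -1.348800)
  predictor → (0.755200, 1.504192)
  k2 = (1.504192, -2.122112)
  → (0.737935, 1.442327)
0.160000: (0.737935, 1.442327)
  k1 = (1.442327, -2.073598)
  predictor → (0.968708, 1.110551)
  k2 = (1.110551, -2.722069)
  → (0.942166, 1.058674)
(x_1(0.32), x_2(0.32)) ≈ (0.9422, 1.0587)

0.9422, 1.0587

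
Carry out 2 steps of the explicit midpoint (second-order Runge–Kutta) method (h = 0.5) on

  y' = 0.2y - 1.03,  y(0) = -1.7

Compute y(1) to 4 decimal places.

-3.2140

Midpoint: k1 = f(s_n, y_n); k2 = f(s_n + h/2, y_n + (h/2)·k1); y_{n+1} = y_n + h·k2.
s=0.000000, y=-1.700000:
  k1 = f(0.000000, -1.700000) = -1.370000
  k2 = f(0.250000, -2.042500) = -1.438500
  y ← -1.700000 + 0.5·(-1.438500) = -2.419250
s=0.500000, y=-2.419250:
  k1 = f(0.500000, -2.419250) = -1.513850
  k2 = f(0.750000, -2.797712) = -1.589542
  y ← -2.419250 + 0.5·(-1.589542) = -3.214021
y(1) ≈ -3.2140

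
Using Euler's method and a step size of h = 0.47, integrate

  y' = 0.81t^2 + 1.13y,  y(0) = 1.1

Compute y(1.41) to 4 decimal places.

4.4134

Euler: y_{n+1} = y_n + h·f(t_n, y_n).
t=0.000000, y=1.100000: f=1.243000 → y ← 1.100000 + 0.47·1.243000 = 1.684210
t=0.470000, y=1.684210: f=2.082086 → y ← 1.684210 + 0.47·2.082086 = 2.662791
t=0.940000, y=2.662791: f=3.724669 → y ← 2.662791 + 0.47·3.724669 = 4.413385
y(1.41) ≈ 4.4134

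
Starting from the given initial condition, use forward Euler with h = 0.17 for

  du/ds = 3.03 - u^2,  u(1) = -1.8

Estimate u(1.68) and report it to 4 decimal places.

Euler: u_{n+1} = u_n + h·f(s_n, u_n).
s=1.000000, u=-1.800000: f=-0.210000 → u ← -1.800000 + 0.17·(-0.210000) = -1.835700
s=1.170000, u=-1.835700: f=-0.339794 → u ← -1.835700 + 0.17·(-0.339794) = -1.893465
s=1.340000, u=-1.893465: f=-0.555210 → u ← -1.893465 + 0.17·(-0.555210) = -1.987851
s=1.510000, u=-1.987851: f=-0.921551 → u ← -1.987851 + 0.17·(-0.921551) = -2.144514
u(1.68) ≈ -2.1445

-2.1445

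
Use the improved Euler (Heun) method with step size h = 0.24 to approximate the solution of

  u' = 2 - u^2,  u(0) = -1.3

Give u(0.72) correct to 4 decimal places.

Heun: k1 = f(t_n, u_n); k2 = f(t_n + h, u_n + h·k1); u_{n+1} = u_n + (h/2)·(k1 + k2).
t=0.000000, u=-1.300000:
  k1 = f(0.000000, -1.300000) = 0.310000
  k2 = f(0.240000, -1.225600) = 0.497905
  u ← -1.300000 + (0.24/2)·(0.310000 + 0.497905) = -1.203051
t=0.240000, u=-1.203051:
  k1 = f(0.240000, -1.203051) = 0.552667
  k2 = f(0.480000, -1.070411) = 0.854220
  u ← -1.203051 + (0.24/2)·(0.552667 + 0.854220) = -1.034225
t=0.480000, u=-1.034225:
  k1 = f(0.480000, -1.034225) = 0.930379
  k2 = f(0.720000, -0.810934) = 1.342386
  u ← -1.034225 + (0.24/2)·(0.930379 + 1.342386) = -0.761493
u(0.72) ≈ -0.7615

-0.7615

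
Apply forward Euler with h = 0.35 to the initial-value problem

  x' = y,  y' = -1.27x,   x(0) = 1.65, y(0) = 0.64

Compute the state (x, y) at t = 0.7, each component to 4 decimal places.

1.8413, -0.9264

Euler on (x,y): x_{n+1} = x_n + h·x', y_{n+1} = y_n + h·y'.
0.000000: (1.650000, 0.640000); f=(0.640000, -2.095500) → (1.874000, -0.093425)
0.350000: (1.874000, -0.093425); f=(-0.093425, -2.379980) → (1.841301, -0.926418)
(x(0.7), y(0.7)) ≈ (1.8413, -0.9264)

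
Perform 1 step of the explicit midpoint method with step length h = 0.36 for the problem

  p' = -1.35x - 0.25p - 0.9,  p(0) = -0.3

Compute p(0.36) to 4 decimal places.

Midpoint: k1 = f(x_n, p_n); k2 = f(x_n + h/2, p_n + (h/2)·k1); p_{n+1} = p_n + h·k2.
x=0.000000, p=-0.300000:
  k1 = f(0.000000, -0.300000) = -0.825000
  k2 = f(0.180000, -0.448500) = -1.030875
  p ← -0.300000 + 0.36·(-1.030875) = -0.671115
p(0.36) ≈ -0.6711

-0.6711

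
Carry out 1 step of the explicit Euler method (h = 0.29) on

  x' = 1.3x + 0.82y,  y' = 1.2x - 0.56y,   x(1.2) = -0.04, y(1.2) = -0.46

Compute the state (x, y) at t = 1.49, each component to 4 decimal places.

-0.1645, -0.3992

Euler on (x,y): x_{n+1} = x_n + h·x', y_{n+1} = y_n + h·y'.
1.200000: (-0.040000, -0.460000); f=(-0.429200, 0.209600) → (-0.164468, -0.399216)
(x(1.49), y(1.49)) ≈ (-0.1645, -0.3992)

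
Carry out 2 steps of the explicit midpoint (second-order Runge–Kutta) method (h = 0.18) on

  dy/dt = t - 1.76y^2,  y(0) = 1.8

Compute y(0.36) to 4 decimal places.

0.9952

Midpoint: k1 = f(t_n, y_n); k2 = f(t_n + h/2, y_n + (h/2)·k1); y_{n+1} = y_n + h·k2.
t=0.000000, y=1.800000:
  k1 = f(0.000000, 1.800000) = -5.702400
  k2 = f(0.090000, 1.286784) = -2.824231
  y ← 1.800000 + 0.18·(-2.824231) = 1.291638
t=0.180000, y=1.291638:
  k1 = f(0.180000, 1.291638) = -2.756260
  k2 = f(0.270000, 1.043575) = -1.646726
  y ← 1.291638 + 0.18·(-1.646726) = 0.995228
y(0.36) ≈ 0.9952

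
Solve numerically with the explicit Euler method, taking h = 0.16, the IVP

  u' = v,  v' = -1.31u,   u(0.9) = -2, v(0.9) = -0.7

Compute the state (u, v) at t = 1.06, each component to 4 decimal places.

-2.1120, -0.2808

Euler on (u,v): u_{n+1} = u_n + h·u', v_{n+1} = v_n + h·v'.
0.900000: (-2.000000, -0.700000); f=(-0.700000, 2.620000) → (-2.112000, -0.280800)
(u(1.06), v(1.06)) ≈ (-2.1120, -0.2808)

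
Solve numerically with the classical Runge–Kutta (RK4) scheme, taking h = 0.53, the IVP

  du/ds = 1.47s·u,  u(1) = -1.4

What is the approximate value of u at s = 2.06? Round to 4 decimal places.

-14.8984

RK4: k1 = f(s_n, u_n); k2 = f(s_n + h/2, u_n + (h/2)·k1); k3 = f(s_n + h/2, u_n + (h/2)·k2); k4 = f(s_n + h, u_n + h·k3); u_{n+1} = u_n + (h/6)·(k1 + 2k2 + 2k3 + k4).
s=1.000000, u=-1.400000:
  k1 = f(1.000000, -1.400000) = -2.058000
  k2 = f(1.265000, -1.945370) = -3.617513
  k3 = f(1.265000, -2.358641) = -4.386011
  k4 = f(1.530000, -3.724586) = -8.376966
  u ← -1.400000 + (0.53/6)·(k1 + 2k2 + 2k3 + k4) = -3.735711
s=1.530000, u=-3.735711:
  k1 = f(1.530000, -3.735711) = -8.401988
  k2 = f(1.795000, -5.962238) = -15.732259
  k3 = f(1.795000, -7.904760) = -20.857894
  k4 = f(2.060000, -14.790395) = -44.788274
  u ← -3.735711 + (0.53/6)·(k1 + 2k2 + 2k3 + k4) = -14.898445
u(2.06) ≈ -14.8984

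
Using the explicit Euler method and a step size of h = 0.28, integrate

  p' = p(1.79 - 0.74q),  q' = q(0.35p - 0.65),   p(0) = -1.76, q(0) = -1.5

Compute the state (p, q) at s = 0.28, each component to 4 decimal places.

-3.1891, -0.9683

Euler on (p,q): p_{n+1} = p_n + h·p', q_{n+1} = q_n + h·q'.
0.000000: (-1.760000, -1.500000); f=(-5.104000, 1.899000) → (-3.189120, -0.968280)
(p(0.28), q(0.28)) ≈ (-3.1891, -0.9683)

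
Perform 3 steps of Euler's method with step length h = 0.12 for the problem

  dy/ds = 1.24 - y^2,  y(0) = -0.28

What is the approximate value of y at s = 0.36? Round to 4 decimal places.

Euler: y_{n+1} = y_n + h·f(s_n, y_n).
s=0.000000, y=-0.280000: f=1.161600 → y ← -0.280000 + 0.12·1.161600 = -0.140608
s=0.120000, y=-0.140608: f=1.220229 → y ← -0.140608 + 0.12·1.220229 = 0.005820
s=0.240000, y=0.005820: f=1.239966 → y ← 0.005820 + 0.12·1.239966 = 0.154615
y(0.36) ≈ 0.1546

0.1546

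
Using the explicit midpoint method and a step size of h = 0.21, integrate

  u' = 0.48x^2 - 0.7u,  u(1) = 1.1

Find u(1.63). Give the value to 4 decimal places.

Midpoint: k1 = f(x_n, u_n); k2 = f(x_n + h/2, u_n + (h/2)·k1); u_{n+1} = u_n + h·k2.
x=1.000000, u=1.100000:
  k1 = f(1.000000, 1.100000) = -0.290000
  k2 = f(1.105000, 1.069550) = -0.162593
  u ← 1.100000 + 0.21·(-0.162593) = 1.065855
x=1.210000, u=1.065855:
  k1 = f(1.210000, 1.065855) = -0.043331
  k2 = f(1.315000, 1.061306) = 0.087114
  u ← 1.065855 + 0.21·0.087114 = 1.084149
x=1.420000, u=1.084149:
  k1 = f(1.420000, 1.084149) = 0.208967
  k2 = f(1.525000, 1.106091) = 0.342036
  u ← 1.084149 + 0.21·0.342036 = 1.155977
u(1.63) ≈ 1.1560

1.1560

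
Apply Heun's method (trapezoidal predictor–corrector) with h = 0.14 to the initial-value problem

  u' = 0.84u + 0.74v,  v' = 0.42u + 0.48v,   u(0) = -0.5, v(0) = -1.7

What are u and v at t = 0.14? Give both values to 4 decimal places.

Heun on (u,v): k1 = f(t_n, state_n); k2 = f(t_n + h, state_n + h·k1); state_{n+1} = state_n + (h/2)·(k1 + k2).
0.000000: (-0.500000, -1.700000)
  k1 = (-1.678000, -1.026000)
  predictor → (-0.734920, -1.843640)
  k2 = (-1.981626, -1.193614)
  → (-0.756174, -1.855373)
(u(0.14), v(0.14)) ≈ (-0.7562, -1.8554)

-0.7562, -1.8554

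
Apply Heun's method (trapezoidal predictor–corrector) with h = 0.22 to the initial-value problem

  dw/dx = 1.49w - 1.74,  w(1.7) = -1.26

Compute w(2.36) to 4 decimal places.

-5.2338

Heun: k1 = f(x_n, w_n); k2 = f(x_n + h, w_n + h·k1); w_{n+1} = w_n + (h/2)·(k1 + k2).
x=1.700000, w=-1.260000:
  k1 = f(1.700000, -1.260000) = -3.617400
  k2 = f(1.920000, -2.055828) = -4.803184
  w ← -1.260000 + (0.22/2)·(-3.617400 + (-4.803184)) = -2.186264
x=1.920000, w=-2.186264:
  k1 = f(1.920000, -2.186264) = -4.997534
  k2 = f(2.140000, -3.285722) = -6.635725
  w ← -2.186264 + (0.22/2)·(-4.997534 + (-6.635725)) = -3.465923
x=2.140000, w=-3.465923:
  k1 = f(2.140000, -3.465923) = -6.904225
  k2 = f(2.360000, -4.984852) = -9.167430
  w ← -3.465923 + (0.22/2)·(-6.904225 + (-9.167430)) = -5.233805
w(2.36) ≈ -5.2338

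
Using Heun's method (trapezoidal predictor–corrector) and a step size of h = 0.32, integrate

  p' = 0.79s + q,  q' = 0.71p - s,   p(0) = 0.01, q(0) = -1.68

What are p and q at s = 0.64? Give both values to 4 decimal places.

Heun on (p,q): k1 = f(s_n, state_n); k2 = f(s_n + h, state_n + h·k1); state_{n+1} = state_n + (h/2)·(k1 + k2).
0.000000: (0.010000, -1.680000)
  k1 = (-1.680000, 0.007100)
  predictor → (-0.527600, -1.677728)
  k2 = (-1.424928, -0.694596)
  → (-0.486788, -1.789999)
0.320000: (-0.486788, -1.789999)
  k1 = (-1.537199, -0.665620)
  predictor → (-0.978692, -2.002998)
  k2 = (-1.497398, -1.334872)
  → (-0.972324, -2.110078)
(p(0.64), q(0.64)) ≈ (-0.9723, -2.1101)

-0.9723, -2.1101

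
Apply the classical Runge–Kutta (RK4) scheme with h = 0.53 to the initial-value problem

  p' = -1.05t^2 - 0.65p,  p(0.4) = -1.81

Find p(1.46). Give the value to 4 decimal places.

RK4: k1 = f(t_n, p_n); k2 = f(t_n + h/2, p_n + (h/2)·k1); k3 = f(t_n + h/2, p_n + (h/2)·k2); k4 = f(t_n + h, p_n + h·k3); p_{n+1} = p_n + (h/6)·(k1 + 2k2 + 2k3 + k4).
t=0.400000, p=-1.810000:
  k1 = f(0.400000, -1.810000) = 1.008500
  k2 = f(0.665000, -1.542747) = 0.538450
  k3 = f(0.665000, -1.667311) = 0.619416
  k4 = f(0.930000, -1.481710) = 0.054966
  p ← -1.810000 + (0.53/6)·(k1 + 2k2 + 2k3 + k4) = -1.511504
t=0.930000, p=-1.511504:
  k1 = f(0.930000, -1.511504) = 0.074333
  k2 = f(1.195000, -1.491806) = -0.529752
  k3 = f(1.195000, -1.651889) = -0.425699
  k4 = f(1.460000, -1.737125) = -1.109049
  p ← -1.511504 + (0.53/6)·(k1 + 2k2 + 2k3 + k4) = -1.771701
p(1.46) ≈ -1.7717

-1.7717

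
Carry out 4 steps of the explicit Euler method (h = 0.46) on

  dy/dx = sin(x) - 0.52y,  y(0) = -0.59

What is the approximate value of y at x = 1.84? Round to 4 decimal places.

0.6506

Euler: y_{n+1} = y_n + h·f(x_n, y_n).
x=0.000000, y=-0.590000: f=0.306800 → y ← -0.590000 + 0.46·0.306800 = -0.448872
x=0.460000, y=-0.448872: f=0.677362 → y ← -0.448872 + 0.46·0.677362 = -0.137286
x=0.920000, y=-0.137286: f=0.866990 → y ← -0.137286 + 0.46·0.866990 = 0.261530
x=1.380000, y=0.261530: f=0.845858 → y ← 0.261530 + 0.46·0.845858 = 0.650624
y(1.84) ≈ 0.6506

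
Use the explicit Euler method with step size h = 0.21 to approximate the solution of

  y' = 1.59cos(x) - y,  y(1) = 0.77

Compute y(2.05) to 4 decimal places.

0.2922

Euler: y_{n+1} = y_n + h·f(x_n, y_n).
x=1.000000, y=0.770000: f=0.089081 → y ← 0.770000 + 0.21·0.089081 = 0.788707
x=1.210000, y=0.788707: f=-0.227406 → y ← 0.788707 + 0.21·(-0.227406) = 0.740952
x=1.420000, y=0.740952: f=-0.502093 → y ← 0.740952 + 0.21·(-0.502093) = 0.635512
x=1.630000, y=0.635512: f=-0.729591 → y ← 0.635512 + 0.21·(-0.729591) = 0.482298
x=1.840000, y=0.482298: f=-0.905181 → y ← 0.482298 + 0.21·(-0.905181) = 0.292210
y(2.05) ≈ 0.2922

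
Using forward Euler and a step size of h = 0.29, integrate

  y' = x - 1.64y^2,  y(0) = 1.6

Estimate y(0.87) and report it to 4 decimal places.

0.4902

Euler: y_{n+1} = y_n + h·f(x_n, y_n).
x=0.000000, y=1.600000: f=-4.198400 → y ← 1.600000 + 0.29·(-4.198400) = 0.382464
x=0.290000, y=0.382464: f=0.050103 → y ← 0.382464 + 0.29·0.050103 = 0.396994
x=0.580000, y=0.396994: f=0.321529 → y ← 0.396994 + 0.29·0.321529 = 0.490237
y(0.87) ≈ 0.4902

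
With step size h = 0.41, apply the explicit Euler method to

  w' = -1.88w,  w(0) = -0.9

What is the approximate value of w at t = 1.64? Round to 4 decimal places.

-0.0025

Euler: w_{n+1} = w_n + h·f(t_n, w_n).
t=0.000000, w=-0.900000: f=1.692000 → w ← -0.900000 + 0.41·1.692000 = -0.206280
t=0.410000, w=-0.206280: f=0.387806 → w ← -0.206280 + 0.41·0.387806 = -0.047279
t=0.820000, w=-0.047279: f=0.088885 → w ← -0.047279 + 0.41·0.088885 = -0.010836
t=1.230000, w=-0.010836: f=0.020372 → w ← -0.010836 + 0.41·0.020372 = -0.002484
w(1.64) ≈ -0.0025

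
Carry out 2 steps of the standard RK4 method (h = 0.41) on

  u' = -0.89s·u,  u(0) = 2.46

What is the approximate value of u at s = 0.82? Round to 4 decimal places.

1.8238

RK4: k1 = f(s_n, u_n); k2 = f(s_n + h/2, u_n + (h/2)·k1); k3 = f(s_n + h/2, u_n + (h/2)·k2); k4 = f(s_n + h, u_n + h·k3); u_{n+1} = u_n + (h/6)·(k1 + 2k2 + 2k3 + k4).
s=0.000000, u=2.460000:
  k1 = f(0.000000, 2.460000) = 0.000000
  k2 = f(0.205000, 2.460000) = -0.448827
  k3 = f(0.205000, 2.367990) = -0.432040
  k4 = f(0.410000, 2.282864) = -0.833017
  u ← 2.460000 + (0.41/6)·(k1 + 2k2 + 2k3 + k4) = 2.282692
s=0.410000, u=2.282692:
  k1 = f(0.410000, 2.282692) = -0.832954
  k2 = f(0.615000, 2.111936) = -1.155968
  k3 = f(0.615000, 2.045719) = -1.119724
  k4 = f(0.820000, 1.823605) = -1.330867
  u ← 2.282692 + (0.41/6)·(k1 + 2k2 + 2k3 + k4) = 1.823820
u(0.82) ≈ 1.8238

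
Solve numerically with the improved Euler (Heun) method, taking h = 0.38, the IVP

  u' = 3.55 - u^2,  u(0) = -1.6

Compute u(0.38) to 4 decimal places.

Heun: k1 = f(t_n, u_n); k2 = f(t_n + h, u_n + h·k1); u_{n+1} = u_n + (h/2)·(k1 + k2).
t=0.000000, u=-1.600000:
  k1 = f(0.000000, -1.600000) = 0.990000
  k2 = f(0.380000, -1.223800) = 2.052314
  u ← -1.600000 + (0.38/2)·(0.990000 + 2.052314) = -1.021960
u(0.38) ≈ -1.0220

-1.0220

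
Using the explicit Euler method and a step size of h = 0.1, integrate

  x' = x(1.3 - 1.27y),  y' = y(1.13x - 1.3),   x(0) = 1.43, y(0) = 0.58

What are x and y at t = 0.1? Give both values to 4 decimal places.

1.5106, 0.5983

Euler on (x,y): x_{n+1} = x_n + h·x', y_{n+1} = y_n + h·y'.
0.000000: (1.430000, 0.580000); f=(0.805662, 0.183222) → (1.510566, 0.598322)
(x(0.1), y(0.1)) ≈ (1.5106, 0.5983)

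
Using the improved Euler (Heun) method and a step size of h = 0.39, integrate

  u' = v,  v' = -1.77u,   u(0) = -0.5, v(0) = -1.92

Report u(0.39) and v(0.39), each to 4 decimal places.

-1.1815, -1.3164

Heun on (u,v): k1 = f(s_n, state_n); k2 = f(s_n + h, state_n + h·k1); state_{n+1} = state_n + (h/2)·(k1 + k2).
0.000000: (-0.500000, -1.920000)
  k1 = (-1.920000, 0.885000)
  predictor → (-1.248800, -1.574850)
  k2 = (-1.574850, 2.210376)
  → (-1.181496, -1.316402)
(u(0.39), v(0.39)) ≈ (-1.1815, -1.3164)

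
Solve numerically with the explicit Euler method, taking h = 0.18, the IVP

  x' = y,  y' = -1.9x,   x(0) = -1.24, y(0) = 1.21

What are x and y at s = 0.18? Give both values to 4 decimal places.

Euler on (x,y): x_{n+1} = x_n + h·x', y_{n+1} = y_n + h·y'.
0.000000: (-1.240000, 1.210000); f=(1.210000, 2.356000) → (-1.022200, 1.634080)
(x(0.18), y(0.18)) ≈ (-1.0222, 1.6341)

-1.0222, 1.6341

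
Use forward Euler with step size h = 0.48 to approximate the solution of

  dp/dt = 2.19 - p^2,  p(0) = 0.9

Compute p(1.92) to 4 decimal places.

Euler: p_{n+1} = p_n + h·f(t_n, p_n).
t=0.000000, p=0.900000: f=1.380000 → p ← 0.900000 + 0.48·1.380000 = 1.562400
t=0.480000, p=1.562400: f=-0.251094 → p ← 1.562400 + 0.48·(-0.251094) = 1.441875
t=0.960000, p=1.441875: f=0.110996 → p ← 1.441875 + 0.48·0.110996 = 1.495153
t=1.440000, p=1.495153: f=-0.045483 → p ← 1.495153 + 0.48·(-0.045483) = 1.473321
p(1.92) ≈ 1.4733

1.4733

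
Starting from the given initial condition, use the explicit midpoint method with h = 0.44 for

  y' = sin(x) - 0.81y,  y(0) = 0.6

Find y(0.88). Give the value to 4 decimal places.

Midpoint: k1 = f(x_n, y_n); k2 = f(x_n + h/2, y_n + (h/2)·k1); y_{n+1} = y_n + h·k2.
x=0.000000, y=0.600000:
  k1 = f(0.000000, 0.600000) = -0.486000
  k2 = f(0.220000, 0.493080) = -0.181165
  y ← 0.600000 + 0.44·(-0.181165) = 0.520287
x=0.440000, y=0.520287:
  k1 = f(0.440000, 0.520287) = 0.004507
  k2 = f(0.660000, 0.521279) = 0.190881
  y ← 0.520287 + 0.44·0.190881 = 0.604275
y(0.88) ≈ 0.6043

0.6043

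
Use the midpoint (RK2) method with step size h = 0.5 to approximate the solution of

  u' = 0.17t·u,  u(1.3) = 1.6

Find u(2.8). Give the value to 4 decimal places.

2.6793

Midpoint: k1 = f(t_n, u_n); k2 = f(t_n + h/2, u_n + (h/2)·k1); u_{n+1} = u_n + h·k2.
t=1.300000, u=1.600000:
  k1 = f(1.300000, 1.600000) = 0.353600
  k2 = f(1.550000, 1.688400) = 0.444893
  u ← 1.600000 + 0.5·0.444893 = 1.822447
t=1.800000, u=1.822447:
  k1 = f(1.800000, 1.822447) = 0.557669
  k2 = f(2.050000, 1.961864) = 0.683710
  u ← 1.822447 + 0.5·0.683710 = 2.164301
t=2.300000, u=2.164301:
  k1 = f(2.300000, 2.164301) = 0.846242
  k2 = f(2.550000, 2.375862) = 1.029936
  u ← 2.164301 + 0.5·1.029936 = 2.679270
u(2.8) ≈ 2.6793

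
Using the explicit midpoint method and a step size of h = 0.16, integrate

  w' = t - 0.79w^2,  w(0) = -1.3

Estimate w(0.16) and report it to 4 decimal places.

Midpoint: k1 = f(t_n, w_n); k2 = f(t_n + h/2, w_n + (h/2)·k1); w_{n+1} = w_n + h·k2.
t=0.000000, w=-1.300000:
  k1 = f(0.000000, -1.300000) = -1.335100
  k2 = f(0.080000, -1.406808) = -1.483496
  w ← -1.300000 + 0.16·(-1.483496) = -1.537359
w(0.16) ≈ -1.5374

-1.5374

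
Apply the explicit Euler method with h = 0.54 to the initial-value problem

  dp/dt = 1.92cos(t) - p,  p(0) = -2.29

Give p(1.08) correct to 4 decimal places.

0.8816

Euler: p_{n+1} = p_n + h·f(t_n, p_n).
t=0.000000, p=-2.290000: f=4.210000 → p ← -2.290000 + 0.54·4.210000 = -0.016600
t=0.540000, p=-0.016600: f=1.663401 → p ← -0.016600 + 0.54·1.663401 = 0.881636
p(1.08) ≈ 0.8816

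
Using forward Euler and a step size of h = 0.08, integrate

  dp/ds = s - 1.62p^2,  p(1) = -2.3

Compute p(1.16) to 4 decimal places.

Euler: p_{n+1} = p_n + h·f(s_n, p_n).
s=1.000000, p=-2.300000: f=-7.569800 → p ← -2.300000 + 0.08·(-7.569800) = -2.905584
s=1.080000, p=-2.905584: f=-12.596718 → p ← -2.905584 + 0.08·(-12.596718) = -3.913321
p(1.16) ≈ -3.9133

-3.9133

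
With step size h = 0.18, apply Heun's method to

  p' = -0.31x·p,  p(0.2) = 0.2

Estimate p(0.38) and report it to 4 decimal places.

0.1968

Heun: k1 = f(x_n, p_n); k2 = f(x_n + h, p_n + h·k1); p_{n+1} = p_n + (h/2)·(k1 + k2).
x=0.200000, p=0.200000:
  k1 = f(0.200000, 0.200000) = -0.012400
  k2 = f(0.380000, 0.197768) = -0.023297
  p ← 0.200000 + (0.18/2)·(-0.012400 + (-0.023297)) = 0.196787
p(0.38) ≈ 0.1968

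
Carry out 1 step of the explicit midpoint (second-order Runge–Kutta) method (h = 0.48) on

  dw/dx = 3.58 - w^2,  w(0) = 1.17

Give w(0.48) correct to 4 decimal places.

Midpoint: k1 = f(x_n, w_n); k2 = f(x_n + h/2, w_n + (h/2)·k1); w_{n+1} = w_n + h·k2.
x=0.000000, w=1.170000:
  k1 = f(0.000000, 1.170000) = 2.211100
  k2 = f(0.240000, 1.700664) = 0.687742
  w ← 1.170000 + 0.48·0.687742 = 1.500116
w(0.48) ≈ 1.5001

1.5001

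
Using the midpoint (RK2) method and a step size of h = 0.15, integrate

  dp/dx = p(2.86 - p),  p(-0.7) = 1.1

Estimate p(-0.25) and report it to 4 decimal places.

Midpoint: k1 = f(x_n, p_n); k2 = f(x_n + h/2, p_n + (h/2)·k1); p_{n+1} = p_n + h·k2.
x=-0.700000, p=1.100000:
  k1 = f(-0.700000, 1.100000) = 1.936000
  k2 = f(-0.625000, 1.245200) = 2.010749
  p ← 1.100000 + 0.15·2.010749 = 1.401612
x=-0.550000, p=1.401612:
  k1 = f(-0.550000, 1.401612) = 2.044094
  k2 = f(-0.475000, 1.554919) = 2.029295
  p ← 1.401612 + 0.15·2.029295 = 1.706007
x=-0.400000, p=1.706007:
  k1 = f(-0.400000, 1.706007) = 1.968720
  k2 = f(-0.325000, 1.853661) = 1.865412
  p ← 1.706007 + 0.15·1.865412 = 1.985818
p(-0.25) ≈ 1.9858

1.9858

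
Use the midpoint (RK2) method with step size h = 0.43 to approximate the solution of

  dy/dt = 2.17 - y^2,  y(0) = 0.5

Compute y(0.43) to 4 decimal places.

1.0748

Midpoint: k1 = f(t_n, y_n); k2 = f(t_n + h/2, y_n + (h/2)·k1); y_{n+1} = y_n + h·k2.
t=0.000000, y=0.500000:
  k1 = f(0.000000, 0.500000) = 1.920000
  k2 = f(0.215000, 0.912800) = 1.336796
  y ← 0.500000 + 0.43·1.336796 = 1.074822
y(0.43) ≈ 1.0748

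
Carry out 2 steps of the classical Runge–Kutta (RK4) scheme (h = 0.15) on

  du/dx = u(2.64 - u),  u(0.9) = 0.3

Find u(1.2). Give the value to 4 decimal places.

0.5824

RK4: k1 = f(x_n, u_n); k2 = f(x_n + h/2, u_n + (h/2)·k1); k3 = f(x_n + h/2, u_n + (h/2)·k2); k4 = f(x_n + h, u_n + h·k3); u_{n+1} = u_n + (h/6)·(k1 + 2k2 + 2k3 + k4).
x=0.900000, u=0.300000:
  k1 = f(0.900000, 0.300000) = 0.702000
  k2 = f(0.975000, 0.352650) = 0.806634
  k3 = f(0.975000, 0.360498) = 0.821755
  k4 = f(1.050000, 0.423263) = 0.938263
  u ← 0.300000 + (0.15/6)·(k1 + 2k2 + 2k3 + k4) = 0.422426
x=1.050000, u=0.422426:
  k1 = f(1.050000, 0.422426) = 0.936761
  k2 = f(1.125000, 0.492683) = 1.057947
  k3 = f(1.125000, 0.501772) = 1.072903
  k4 = f(1.200000, 0.583361) = 1.199764
  u ← 0.422426 + (0.15/6)·(k1 + 2k2 + 2k3 + k4) = 0.582382
u(1.2) ≈ 0.5824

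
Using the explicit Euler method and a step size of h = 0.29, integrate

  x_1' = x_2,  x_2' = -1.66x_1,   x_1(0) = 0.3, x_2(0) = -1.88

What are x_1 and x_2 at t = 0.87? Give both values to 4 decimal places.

-1.3851, -1.5057

Euler on (x_1,x_2): x_1_{n+1} = x_1_n + h·x_1', x_2_{n+1} = x_2_n + h·x_2'.
0.000000: (0.300000, -1.880000); f=(-1.880000, -0.498000) → (-0.245200, -2.024420)
0.290000: (-0.245200, -2.024420); f=(-2.024420, 0.407032) → (-0.832282, -1.906381)
0.580000: (-0.832282, -1.906381); f=(-1.906381, 1.381588) → (-1.385132, -1.505720)
(x_1(0.87), x_2(0.87)) ≈ (-1.3851, -1.5057)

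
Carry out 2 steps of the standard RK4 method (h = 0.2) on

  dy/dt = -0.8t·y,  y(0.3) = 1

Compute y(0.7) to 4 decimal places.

0.8521

RK4: k1 = f(t_n, y_n); k2 = f(t_n + h/2, y_n + (h/2)·k1); k3 = f(t_n + h/2, y_n + (h/2)·k2); k4 = f(t_n + h, y_n + h·k3); y_{n+1} = y_n + (h/6)·(k1 + 2k2 + 2k3 + k4).
t=0.300000, y=1.000000:
  k1 = f(0.300000, 1.000000) = -0.240000
  k2 = f(0.400000, 0.976000) = -0.312320
  k3 = f(0.400000, 0.968768) = -0.310006
  k4 = f(0.500000, 0.937999) = -0.375200
  y ← 1.000000 + (0.2/6)·(k1 + 2k2 + 2k3 + k4) = 0.938005
t=0.500000, y=0.938005:
  k1 = f(0.500000, 0.938005) = -0.375202
  k2 = f(0.600000, 0.900485) = -0.432233
  k3 = f(0.600000, 0.894782) = -0.429495
  k4 = f(0.700000, 0.852106) = -0.477179
  y ← 0.938005 + (0.2/6)·(k1 + 2k2 + 2k3 + k4) = 0.852144
y(0.7) ≈ 0.8521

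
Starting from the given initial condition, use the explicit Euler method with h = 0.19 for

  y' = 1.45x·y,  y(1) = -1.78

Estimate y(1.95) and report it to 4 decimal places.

-8.8508

Euler: y_{n+1} = y_n + h·f(x_n, y_n).
x=1.000000, y=-1.780000: f=-2.581000 → y ← -1.780000 + 0.19·(-2.581000) = -2.270390
x=1.190000, y=-2.270390: f=-3.917558 → y ← -2.270390 + 0.19·(-3.917558) = -3.014726
x=1.380000, y=-3.014726: f=-6.032467 → y ← -3.014726 + 0.19·(-6.032467) = -4.160895
x=1.570000, y=-4.160895: f=-9.472277 → y ← -4.160895 + 0.19·(-9.472277) = -5.960627
x=1.760000, y=-5.960627: f=-15.211521 → y ← -5.960627 + 0.19·(-15.211521) = -8.850816
y(1.95) ≈ -8.8508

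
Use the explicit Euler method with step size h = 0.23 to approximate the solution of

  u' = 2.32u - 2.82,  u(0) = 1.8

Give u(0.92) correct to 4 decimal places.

Euler: u_{n+1} = u_n + h·f(x_n, u_n).
x=0.000000, u=1.800000: f=1.356000 → u ← 1.800000 + 0.23·1.356000 = 2.111880
x=0.230000, u=2.111880: f=2.079562 → u ← 2.111880 + 0.23·2.079562 = 2.590179
x=0.460000, u=2.590179: f=3.189216 → u ← 2.590179 + 0.23·3.189216 = 3.323699
x=0.690000, u=3.323699: f=4.890981 → u ← 3.323699 + 0.23·4.890981 = 4.448624
u(0.92) ≈ 4.4486

4.4486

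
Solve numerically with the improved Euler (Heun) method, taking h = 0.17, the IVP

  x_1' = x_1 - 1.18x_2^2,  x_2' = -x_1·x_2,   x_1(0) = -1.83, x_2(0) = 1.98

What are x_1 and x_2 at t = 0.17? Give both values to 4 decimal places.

-3.3035, 2.9340

Heun on (x_1,x_2): k1 = f(t_n, state_n); k2 = f(t_n + h, state_n + h·k1); state_{n+1} = state_n + (h/2)·(k1 + k2).
0.000000: (-1.830000, 1.980000)
  k1 = (-6.456072, 3.623400)
  predictor → (-2.927532, 2.595978)
  k2 = (-10.879672, 7.599809)
  → (-3.303538, 2.933973)
(x_1(0.17), x_2(0.17)) ≈ (-3.3035, 2.9340)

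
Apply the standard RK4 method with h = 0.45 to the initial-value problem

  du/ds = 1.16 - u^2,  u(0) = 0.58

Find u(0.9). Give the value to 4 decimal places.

0.9866

RK4: k1 = f(s_n, u_n); k2 = f(s_n + h/2, u_n + (h/2)·k1); k3 = f(s_n + h/2, u_n + (h/2)·k2); k4 = f(s_n + h, u_n + h·k3); u_{n+1} = u_n + (h/6)·(k1 + 2k2 + 2k3 + k4).
s=0.000000, u=0.580000:
  k1 = f(0.000000, 0.580000) = 0.823600
  k2 = f(0.225000, 0.765310) = 0.574301
  k3 = f(0.225000, 0.709218) = 0.657010
  k4 = f(0.450000, 0.875655) = 0.393229
  u ← 0.580000 + (0.45/6)·(k1 + 2k2 + 2k3 + k4) = 0.855959
s=0.450000, u=0.855959:
  k1 = f(0.450000, 0.855959) = 0.427335
  k2 = f(0.675000, 0.952109) = 0.253488
  k3 = f(0.675000, 0.912994) = 0.326443
  k4 = f(0.900000, 1.002858) = 0.154276
  u ← 0.855959 + (0.45/6)·(k1 + 2k2 + 2k3 + k4) = 0.986569
u(0.9) ≈ 0.9866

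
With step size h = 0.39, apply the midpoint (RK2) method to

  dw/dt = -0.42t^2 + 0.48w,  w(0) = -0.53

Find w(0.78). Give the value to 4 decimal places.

-0.8351

Midpoint: k1 = f(t_n, w_n); k2 = f(t_n + h/2, w_n + (h/2)·k1); w_{n+1} = w_n + h·k2.
t=0.000000, w=-0.530000:
  k1 = f(0.000000, -0.530000) = -0.254400
  k2 = f(0.195000, -0.579608) = -0.294182
  w ← -0.530000 + 0.39·(-0.294182) = -0.644731
t=0.390000, w=-0.644731:
  k1 = f(0.390000, -0.644731) = -0.373353
  k2 = f(0.585000, -0.717535) = -0.488151
  w ← -0.644731 + 0.39·(-0.488151) = -0.835110
w(0.78) ≈ -0.8351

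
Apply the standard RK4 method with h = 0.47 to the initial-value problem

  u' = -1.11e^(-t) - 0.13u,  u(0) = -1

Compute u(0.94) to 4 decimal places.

RK4: k1 = f(t_n, u_n); k2 = f(t_n + h/2, u_n + (h/2)·k1); k3 = f(t_n + h/2, u_n + (h/2)·k2); k4 = f(t_n + h, u_n + h·k3); u_{n+1} = u_n + (h/6)·(k1 + 2k2 + 2k3 + k4).
t=0.000000, u=-1.000000:
  k1 = f(0.000000, -1.000000) = -0.980000
  k2 = f(0.235000, -1.230300) = -0.717595
  k3 = f(0.235000, -1.168635) = -0.725611
  k4 = f(0.470000, -1.341037) = -0.519418
  u ← -1.000000 + (0.47/6)·(k1 + 2k2 + 2k3 + k4) = -1.343557
t=0.470000, u=-1.343557:
  k1 = f(0.470000, -1.343557) = -0.519090
  k2 = f(0.705000, -1.465543) = -0.357940
  k3 = f(0.705000, -1.427673) = -0.362863
  k4 = f(0.940000, -1.514102) = -0.236764
  u ← -1.343557 + (0.47/6)·(k1 + 2k2 + 2k3 + k4) = -1.515691
u(0.94) ≈ -1.5157

-1.5157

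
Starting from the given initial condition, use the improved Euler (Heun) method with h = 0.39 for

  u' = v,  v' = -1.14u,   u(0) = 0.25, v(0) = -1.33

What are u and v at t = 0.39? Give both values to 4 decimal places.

Heun on (u,v): k1 = f(t_n, state_n); k2 = f(t_n + h, state_n + h·k1); state_{n+1} = state_n + (h/2)·(k1 + k2).
0.000000: (0.250000, -1.330000)
  k1 = (-1.330000, -0.285000)
  predictor → (-0.268700, -1.441150)
  k2 = (-1.441150, 0.306318)
  → (-0.290374, -1.325843)
(u(0.39), v(0.39)) ≈ (-0.2904, -1.3258)

-0.2904, -1.3258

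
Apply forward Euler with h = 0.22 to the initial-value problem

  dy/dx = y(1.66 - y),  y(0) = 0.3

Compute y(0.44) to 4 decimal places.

0.4987

Euler: y_{n+1} = y_n + h·f(x_n, y_n).
x=0.000000, y=0.300000: f=0.408000 → y ← 0.300000 + 0.22·0.408000 = 0.389760
x=0.220000, y=0.389760: f=0.495089 → y ← 0.389760 + 0.22·0.495089 = 0.498680
y(0.44) ≈ 0.4987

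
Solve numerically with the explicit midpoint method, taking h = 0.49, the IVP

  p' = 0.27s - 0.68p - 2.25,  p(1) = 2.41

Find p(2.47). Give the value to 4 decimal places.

-0.6864

Midpoint: k1 = f(s_n, p_n); k2 = f(s_n + h/2, p_n + (h/2)·k1); p_{n+1} = p_n + h·k2.
s=1.000000, p=2.410000:
  k1 = f(1.000000, 2.410000) = -3.618800
  k2 = f(1.245000, 1.523394) = -2.949758
  p ← 2.410000 + 0.49·(-2.949758) = 0.964619
s=1.490000, p=0.964619:
  k1 = f(1.490000, 0.964619) = -2.503641
  k2 = f(1.735000, 0.351227) = -2.020384
  p ← 0.964619 + 0.49·(-2.020384) = -0.025370
s=1.980000, p=-0.025370:
  k1 = f(1.980000, -0.025370) = -1.698149
  k2 = f(2.225000, -0.441416) = -1.349087
  p ← -0.025370 + 0.49·(-1.349087) = -0.686422
p(2.47) ≈ -0.6864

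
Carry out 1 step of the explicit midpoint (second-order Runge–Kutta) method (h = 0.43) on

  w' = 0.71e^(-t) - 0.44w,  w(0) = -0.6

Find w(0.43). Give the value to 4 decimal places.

Midpoint: k1 = f(t_n, w_n); k2 = f(t_n + h/2, w_n + (h/2)·k1); w_{n+1} = w_n + h·k2.
t=0.000000, w=-0.600000:
  k1 = f(0.000000, -0.600000) = 0.974000
  k2 = f(0.215000, -0.390590) = 0.744504
  w ← -0.600000 + 0.43·0.744504 = -0.279863
w(0.43) ≈ -0.2799

-0.2799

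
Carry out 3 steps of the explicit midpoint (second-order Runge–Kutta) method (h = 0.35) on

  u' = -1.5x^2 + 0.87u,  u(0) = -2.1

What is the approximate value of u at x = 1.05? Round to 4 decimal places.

Midpoint: k1 = f(x_n, u_n); k2 = f(x_n + h/2, u_n + (h/2)·k1); u_{n+1} = u_n + h·k2.
x=0.000000, u=-2.100000:
  k1 = f(0.000000, -2.100000) = -1.827000
  k2 = f(0.175000, -2.419725) = -2.151098
  u ← -2.100000 + 0.35·(-2.151098) = -2.852884
x=0.350000, u=-2.852884:
  k1 = f(0.350000, -2.852884) = -2.665759
  k2 = f(0.525000, -3.319392) = -3.301309
  u ← -2.852884 + 0.35·(-3.301309) = -4.008342
x=0.700000, u=-4.008342:
  k1 = f(0.700000, -4.008342) = -4.222258
  k2 = f(0.875000, -4.747238) = -5.278534
  u ← -4.008342 + 0.35·(-5.278534) = -5.855829
u(1.05) ≈ -5.8558

-5.8558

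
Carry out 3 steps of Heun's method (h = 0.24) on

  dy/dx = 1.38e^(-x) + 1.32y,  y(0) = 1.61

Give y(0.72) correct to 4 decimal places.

Heun: k1 = f(x_n, y_n); k2 = f(x_n + h, y_n + h·k1); y_{n+1} = y_n + (h/2)·(k1 + k2).
x=0.000000, y=1.610000:
  k1 = f(0.000000, 1.610000) = 3.505200
  k2 = f(0.240000, 2.451248) = 4.321194
  y ← 1.610000 + (0.24/2)·(3.505200 + 4.321194) = 2.549167
x=0.240000, y=2.549167:
  k1 = f(0.240000, 2.549167) = 4.450447
  k2 = f(0.480000, 3.617275) = 5.628724
  y ← 2.549167 + (0.24/2)·(4.450447 + 5.628724) = 3.758668
x=0.480000, y=3.758668:
  k1 = f(0.480000, 3.758668) = 5.815363
  k2 = f(0.720000, 5.154355) = 7.475466
  y ← 3.758668 + (0.24/2)·(5.815363 + 7.475466) = 5.353567
y(0.72) ≈ 5.3536

5.3536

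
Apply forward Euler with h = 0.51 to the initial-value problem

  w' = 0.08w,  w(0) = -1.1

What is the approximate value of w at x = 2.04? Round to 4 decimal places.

Euler: w_{n+1} = w_n + h·f(x_n, w_n).
x=0.000000, w=-1.100000: f=-0.088000 → w ← -1.100000 + 0.51·(-0.088000) = -1.144880
x=0.510000, w=-1.144880: f=-0.091590 → w ← -1.144880 + 0.51·(-0.091590) = -1.191591
x=1.020000, w=-1.191591: f=-0.095327 → w ← -1.191591 + 0.51·(-0.095327) = -1.240208
x=1.530000, w=-1.240208: f=-0.099217 → w ← -1.240208 + 0.51·(-0.099217) = -1.290809
w(2.04) ≈ -1.2908

-1.2908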